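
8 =8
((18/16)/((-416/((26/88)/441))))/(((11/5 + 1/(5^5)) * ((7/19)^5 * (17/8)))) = -7737809375/135541948405248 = -0.00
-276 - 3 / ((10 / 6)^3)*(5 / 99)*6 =-75954 / 275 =-276.20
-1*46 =-46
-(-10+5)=5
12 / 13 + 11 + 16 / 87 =13693 / 1131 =12.11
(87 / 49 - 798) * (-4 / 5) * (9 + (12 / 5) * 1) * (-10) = -3558168 / 49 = -72615.67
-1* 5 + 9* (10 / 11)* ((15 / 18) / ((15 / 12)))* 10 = 545 / 11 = 49.55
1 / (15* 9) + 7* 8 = 7561 / 135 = 56.01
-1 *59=-59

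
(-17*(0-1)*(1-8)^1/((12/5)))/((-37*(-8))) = -595/3552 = -0.17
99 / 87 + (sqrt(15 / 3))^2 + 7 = 381 / 29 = 13.14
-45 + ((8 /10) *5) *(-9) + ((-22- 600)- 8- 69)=-780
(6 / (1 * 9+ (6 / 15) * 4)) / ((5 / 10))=60 / 53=1.13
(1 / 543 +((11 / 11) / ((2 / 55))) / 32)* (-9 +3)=-29929 / 5792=-5.17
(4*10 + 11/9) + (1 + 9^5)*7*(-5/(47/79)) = -1469441813/423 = -3473857.71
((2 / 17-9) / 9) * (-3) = 151 / 51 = 2.96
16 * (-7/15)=-112/15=-7.47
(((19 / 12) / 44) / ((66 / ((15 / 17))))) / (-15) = -19 / 592416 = -0.00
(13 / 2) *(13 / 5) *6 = 507 / 5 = 101.40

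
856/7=122.29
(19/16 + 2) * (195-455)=-3315/4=-828.75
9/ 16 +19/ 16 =7/ 4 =1.75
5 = 5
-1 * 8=-8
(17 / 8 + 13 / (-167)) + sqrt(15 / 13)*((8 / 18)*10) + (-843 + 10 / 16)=-561339 / 668 + 40*sqrt(195) / 117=-835.55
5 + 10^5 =100005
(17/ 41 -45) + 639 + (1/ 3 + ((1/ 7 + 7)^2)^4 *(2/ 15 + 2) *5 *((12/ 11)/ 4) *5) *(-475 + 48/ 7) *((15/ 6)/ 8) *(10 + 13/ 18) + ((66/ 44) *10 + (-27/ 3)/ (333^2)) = -3328069073355691813721841515/ 21526632299807712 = -154602402596.22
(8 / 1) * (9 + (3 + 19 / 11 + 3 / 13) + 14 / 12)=51908 / 429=121.00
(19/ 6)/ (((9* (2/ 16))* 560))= 19/ 3780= 0.01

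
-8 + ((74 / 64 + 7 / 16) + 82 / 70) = -5863 / 1120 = -5.23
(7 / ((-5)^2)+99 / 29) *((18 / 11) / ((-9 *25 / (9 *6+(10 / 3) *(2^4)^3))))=-7594808 / 20625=-368.23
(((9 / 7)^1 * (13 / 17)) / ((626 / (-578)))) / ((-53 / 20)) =39780 / 116123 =0.34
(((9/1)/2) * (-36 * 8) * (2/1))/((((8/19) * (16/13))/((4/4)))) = -20007/4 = -5001.75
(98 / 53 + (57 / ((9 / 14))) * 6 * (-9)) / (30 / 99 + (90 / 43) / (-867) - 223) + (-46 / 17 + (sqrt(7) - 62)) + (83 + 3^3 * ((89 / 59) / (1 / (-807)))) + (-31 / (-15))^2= -35855133639125077763 / 1092341853915075 + sqrt(7)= -32821.45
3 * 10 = 30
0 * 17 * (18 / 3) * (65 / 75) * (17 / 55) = 0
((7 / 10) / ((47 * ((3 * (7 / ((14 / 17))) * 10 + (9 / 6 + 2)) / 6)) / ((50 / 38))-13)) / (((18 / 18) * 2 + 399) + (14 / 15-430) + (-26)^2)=3150 / 4449173539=0.00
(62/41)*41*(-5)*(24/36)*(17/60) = -527/9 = -58.56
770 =770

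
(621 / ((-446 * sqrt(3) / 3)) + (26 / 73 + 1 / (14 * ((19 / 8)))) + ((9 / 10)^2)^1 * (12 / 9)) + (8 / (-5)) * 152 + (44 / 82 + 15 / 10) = -4770800739 / 19903450 - 621 * sqrt(3) / 446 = -242.11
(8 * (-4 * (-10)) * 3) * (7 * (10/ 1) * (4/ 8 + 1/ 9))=123200/ 3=41066.67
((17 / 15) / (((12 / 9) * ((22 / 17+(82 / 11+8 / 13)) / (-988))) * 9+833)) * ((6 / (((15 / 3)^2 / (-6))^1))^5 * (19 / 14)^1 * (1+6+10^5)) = -195468188173870689792 / 170936851708984375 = -1143.51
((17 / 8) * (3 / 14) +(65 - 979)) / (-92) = 102317 / 10304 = 9.93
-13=-13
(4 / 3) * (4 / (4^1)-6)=-20 / 3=-6.67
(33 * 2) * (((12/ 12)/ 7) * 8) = 528/ 7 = 75.43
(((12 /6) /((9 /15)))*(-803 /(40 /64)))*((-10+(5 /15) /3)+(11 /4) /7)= 7686316 /189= 40668.34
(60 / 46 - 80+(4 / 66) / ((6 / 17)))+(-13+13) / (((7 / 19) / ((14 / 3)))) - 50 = -292649 / 2277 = -128.52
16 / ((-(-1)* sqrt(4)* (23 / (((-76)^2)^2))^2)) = 8904278299639808 / 529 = 16832284120302.09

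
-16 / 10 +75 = 367 / 5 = 73.40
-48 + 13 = -35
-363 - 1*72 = -435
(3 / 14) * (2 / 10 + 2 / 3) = 13 / 70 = 0.19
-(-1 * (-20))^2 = -400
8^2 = 64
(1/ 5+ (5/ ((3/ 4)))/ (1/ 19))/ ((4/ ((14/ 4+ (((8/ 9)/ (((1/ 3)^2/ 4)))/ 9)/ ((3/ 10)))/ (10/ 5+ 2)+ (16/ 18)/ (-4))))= 1486243/ 12960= 114.68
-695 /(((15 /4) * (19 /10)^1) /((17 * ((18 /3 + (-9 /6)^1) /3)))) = -47260 /19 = -2487.37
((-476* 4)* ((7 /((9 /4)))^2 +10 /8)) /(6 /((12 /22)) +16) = -1685516 /2187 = -770.70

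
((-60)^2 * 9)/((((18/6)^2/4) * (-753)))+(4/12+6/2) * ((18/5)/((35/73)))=51876/8785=5.91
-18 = -18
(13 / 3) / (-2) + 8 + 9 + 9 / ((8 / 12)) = 85 / 3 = 28.33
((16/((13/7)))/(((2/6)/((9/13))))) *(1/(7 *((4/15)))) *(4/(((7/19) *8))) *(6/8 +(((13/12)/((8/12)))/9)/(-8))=9.46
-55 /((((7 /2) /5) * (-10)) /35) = 275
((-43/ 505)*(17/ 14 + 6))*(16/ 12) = -0.82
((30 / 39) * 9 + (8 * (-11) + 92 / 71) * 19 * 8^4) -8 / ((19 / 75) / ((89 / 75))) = -118334418134 / 17537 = -6747700.18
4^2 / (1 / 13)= 208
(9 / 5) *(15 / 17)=27 / 17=1.59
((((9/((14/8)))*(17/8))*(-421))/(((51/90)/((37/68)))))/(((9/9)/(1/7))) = -2102895/3332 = -631.12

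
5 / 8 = 0.62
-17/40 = -0.42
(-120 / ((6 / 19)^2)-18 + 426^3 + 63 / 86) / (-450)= -19945349293 / 116100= -171794.57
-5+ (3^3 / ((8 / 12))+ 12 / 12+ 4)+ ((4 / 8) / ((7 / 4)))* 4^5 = 4663 / 14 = 333.07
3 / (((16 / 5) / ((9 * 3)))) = 405 / 16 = 25.31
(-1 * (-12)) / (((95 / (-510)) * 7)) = -1224 / 133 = -9.20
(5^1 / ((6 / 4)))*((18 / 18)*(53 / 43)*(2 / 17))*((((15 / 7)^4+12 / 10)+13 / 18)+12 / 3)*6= 78.32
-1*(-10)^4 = -10000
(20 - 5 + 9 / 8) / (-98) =-129 / 784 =-0.16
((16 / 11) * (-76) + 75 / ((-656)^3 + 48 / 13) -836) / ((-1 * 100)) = 694746447619 / 73398107200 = 9.47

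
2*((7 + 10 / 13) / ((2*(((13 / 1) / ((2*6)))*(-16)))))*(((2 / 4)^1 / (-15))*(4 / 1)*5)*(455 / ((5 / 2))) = 707 / 13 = 54.38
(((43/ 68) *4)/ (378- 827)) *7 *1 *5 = -1505/ 7633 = -0.20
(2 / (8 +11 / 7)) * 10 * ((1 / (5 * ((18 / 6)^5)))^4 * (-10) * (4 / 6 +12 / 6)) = -448 / 17521091615025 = -0.00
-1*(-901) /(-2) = -901 /2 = -450.50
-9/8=-1.12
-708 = -708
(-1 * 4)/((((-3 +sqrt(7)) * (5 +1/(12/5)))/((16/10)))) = 192 * sqrt(7)/325 +576/325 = 3.34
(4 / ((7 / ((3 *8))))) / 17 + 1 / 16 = 1655 / 1904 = 0.87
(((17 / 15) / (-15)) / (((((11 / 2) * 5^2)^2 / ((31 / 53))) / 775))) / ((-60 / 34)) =555458 / 541096875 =0.00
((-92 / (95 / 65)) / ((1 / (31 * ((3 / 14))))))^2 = 3092916996 / 17689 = 174849.74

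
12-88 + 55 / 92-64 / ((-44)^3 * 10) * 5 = -9233101 / 122452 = -75.40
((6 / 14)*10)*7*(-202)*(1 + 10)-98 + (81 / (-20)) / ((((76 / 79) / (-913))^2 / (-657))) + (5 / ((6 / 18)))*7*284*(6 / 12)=276845029352033 / 115520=2396511680.68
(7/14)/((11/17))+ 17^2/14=1649/77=21.42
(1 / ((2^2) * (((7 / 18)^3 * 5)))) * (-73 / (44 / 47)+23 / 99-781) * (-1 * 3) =82635309 / 37730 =2190.18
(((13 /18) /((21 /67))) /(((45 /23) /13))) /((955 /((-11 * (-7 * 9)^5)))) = 1671400247517 /9550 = 175015732.72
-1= -1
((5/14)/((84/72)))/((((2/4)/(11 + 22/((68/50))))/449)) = 7470.76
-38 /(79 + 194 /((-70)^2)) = -93100 /193647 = -0.48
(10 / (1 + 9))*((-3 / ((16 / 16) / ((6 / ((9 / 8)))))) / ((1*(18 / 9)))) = -8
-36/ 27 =-4/ 3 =-1.33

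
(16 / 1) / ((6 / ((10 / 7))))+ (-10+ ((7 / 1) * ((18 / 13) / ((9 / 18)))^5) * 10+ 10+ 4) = 88946170772 / 7797153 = 11407.52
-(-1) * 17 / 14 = 17 / 14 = 1.21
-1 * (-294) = 294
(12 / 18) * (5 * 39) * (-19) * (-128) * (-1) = -316160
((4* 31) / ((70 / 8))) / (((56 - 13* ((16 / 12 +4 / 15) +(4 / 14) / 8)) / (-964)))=-1912576 / 4863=-393.29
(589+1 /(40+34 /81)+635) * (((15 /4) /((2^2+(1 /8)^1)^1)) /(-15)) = -1335819 /18007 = -74.18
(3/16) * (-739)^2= 102397.69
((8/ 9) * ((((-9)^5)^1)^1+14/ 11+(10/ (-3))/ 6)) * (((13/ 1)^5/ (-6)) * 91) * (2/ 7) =84448824589.66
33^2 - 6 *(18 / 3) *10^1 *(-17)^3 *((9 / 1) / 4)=3980619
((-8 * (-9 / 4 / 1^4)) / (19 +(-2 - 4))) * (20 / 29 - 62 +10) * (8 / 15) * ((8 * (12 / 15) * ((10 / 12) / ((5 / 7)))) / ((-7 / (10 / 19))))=761856 / 35815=21.27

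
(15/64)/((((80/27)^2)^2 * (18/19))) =3365793/1048576000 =0.00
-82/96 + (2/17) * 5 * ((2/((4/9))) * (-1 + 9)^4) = 8846663/816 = 10841.50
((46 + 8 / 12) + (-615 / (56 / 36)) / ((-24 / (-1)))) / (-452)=-0.07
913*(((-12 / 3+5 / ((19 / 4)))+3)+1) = 18260 / 19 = 961.05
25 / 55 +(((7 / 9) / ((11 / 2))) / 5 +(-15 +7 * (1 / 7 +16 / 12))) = -2071 / 495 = -4.18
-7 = -7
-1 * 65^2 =-4225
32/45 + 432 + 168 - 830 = -10318/45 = -229.29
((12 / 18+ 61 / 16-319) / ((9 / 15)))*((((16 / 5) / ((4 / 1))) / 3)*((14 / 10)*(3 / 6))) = -105679 / 1080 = -97.85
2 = 2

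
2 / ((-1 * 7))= -2 / 7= -0.29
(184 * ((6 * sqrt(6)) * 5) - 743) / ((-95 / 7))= 5201 / 95 - 7728 * sqrt(6) / 19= -941.55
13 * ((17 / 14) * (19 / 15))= 4199 / 210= 20.00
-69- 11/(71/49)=-5438/71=-76.59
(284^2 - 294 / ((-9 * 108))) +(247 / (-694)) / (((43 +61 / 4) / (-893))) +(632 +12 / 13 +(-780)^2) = 689694.68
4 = 4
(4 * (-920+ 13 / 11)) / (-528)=3369 / 484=6.96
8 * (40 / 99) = 3.23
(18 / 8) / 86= 9 / 344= 0.03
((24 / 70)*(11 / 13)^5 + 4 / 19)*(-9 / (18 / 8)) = -354802592 / 246909845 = -1.44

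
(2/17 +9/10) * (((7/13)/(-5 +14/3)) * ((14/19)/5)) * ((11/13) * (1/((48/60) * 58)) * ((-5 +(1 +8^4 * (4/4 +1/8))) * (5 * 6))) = -965945673/1583023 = -610.19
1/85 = 0.01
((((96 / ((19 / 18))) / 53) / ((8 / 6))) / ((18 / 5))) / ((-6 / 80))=-4800 / 1007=-4.77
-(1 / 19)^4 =-1 / 130321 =-0.00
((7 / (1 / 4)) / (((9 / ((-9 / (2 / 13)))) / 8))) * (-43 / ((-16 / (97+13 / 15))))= -5744284 / 15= -382952.27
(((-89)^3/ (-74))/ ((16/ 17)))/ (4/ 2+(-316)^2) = 7921/ 78144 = 0.10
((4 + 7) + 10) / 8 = 21 / 8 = 2.62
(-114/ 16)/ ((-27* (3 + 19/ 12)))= 19/ 330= 0.06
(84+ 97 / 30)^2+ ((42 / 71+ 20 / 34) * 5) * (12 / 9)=8274911623 / 1086300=7617.52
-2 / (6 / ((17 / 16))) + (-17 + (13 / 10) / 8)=-17.19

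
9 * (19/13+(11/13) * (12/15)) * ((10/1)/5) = 2502/65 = 38.49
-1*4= -4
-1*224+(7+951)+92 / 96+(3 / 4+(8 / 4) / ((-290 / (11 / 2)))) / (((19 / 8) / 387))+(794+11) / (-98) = 390069431 / 462840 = 842.77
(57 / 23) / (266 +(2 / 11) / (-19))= 11913 / 1278616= 0.01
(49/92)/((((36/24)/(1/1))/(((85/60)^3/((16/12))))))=240737/317952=0.76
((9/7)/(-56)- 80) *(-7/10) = 31369/560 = 56.02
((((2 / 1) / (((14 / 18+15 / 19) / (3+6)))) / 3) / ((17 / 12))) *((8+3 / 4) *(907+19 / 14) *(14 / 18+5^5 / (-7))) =-76317832665 / 7973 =-9572034.70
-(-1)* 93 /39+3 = 70 /13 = 5.38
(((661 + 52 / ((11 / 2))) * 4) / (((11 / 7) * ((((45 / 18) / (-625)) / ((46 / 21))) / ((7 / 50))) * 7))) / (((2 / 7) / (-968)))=189980000 / 3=63326666.67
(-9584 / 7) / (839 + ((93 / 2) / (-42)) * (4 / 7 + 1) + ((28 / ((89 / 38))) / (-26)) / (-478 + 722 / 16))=-1075203543232 / 657510847349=-1.64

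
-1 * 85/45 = -17/9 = -1.89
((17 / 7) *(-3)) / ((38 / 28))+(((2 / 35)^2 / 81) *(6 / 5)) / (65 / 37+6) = -4841182126 / 901789875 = -5.37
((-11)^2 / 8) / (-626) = -121 / 5008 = -0.02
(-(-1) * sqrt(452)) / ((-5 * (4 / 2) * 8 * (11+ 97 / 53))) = -53 * sqrt(113) / 27200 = -0.02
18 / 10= 9 / 5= 1.80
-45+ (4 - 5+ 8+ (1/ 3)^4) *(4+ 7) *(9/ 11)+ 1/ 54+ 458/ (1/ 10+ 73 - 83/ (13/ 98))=67113263/ 3879198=17.30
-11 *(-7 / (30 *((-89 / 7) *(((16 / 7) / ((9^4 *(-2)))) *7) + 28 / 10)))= 1178793 / 1293076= 0.91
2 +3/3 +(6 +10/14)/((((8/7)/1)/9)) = 55.88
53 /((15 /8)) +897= 13879 /15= 925.27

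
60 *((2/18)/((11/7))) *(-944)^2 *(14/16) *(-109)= -360572528.48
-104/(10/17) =-884/5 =-176.80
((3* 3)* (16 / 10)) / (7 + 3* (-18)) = -72 / 235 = -0.31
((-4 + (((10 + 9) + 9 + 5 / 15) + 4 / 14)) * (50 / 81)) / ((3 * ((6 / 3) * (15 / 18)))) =5170 / 1701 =3.04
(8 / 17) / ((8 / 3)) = 3 / 17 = 0.18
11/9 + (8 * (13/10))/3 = 4.69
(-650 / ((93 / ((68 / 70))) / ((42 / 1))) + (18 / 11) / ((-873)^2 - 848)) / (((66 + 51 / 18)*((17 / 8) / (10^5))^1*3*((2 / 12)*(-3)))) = 236886284422400000 / 1822629280241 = 129969.54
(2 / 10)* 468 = 93.60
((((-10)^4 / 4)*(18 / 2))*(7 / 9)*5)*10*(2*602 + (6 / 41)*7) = 43230250000 / 41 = 1054396341.46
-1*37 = -37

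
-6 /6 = -1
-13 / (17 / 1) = -13 / 17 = -0.76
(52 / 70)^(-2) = 1225 / 676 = 1.81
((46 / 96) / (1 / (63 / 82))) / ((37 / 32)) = 483 / 1517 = 0.32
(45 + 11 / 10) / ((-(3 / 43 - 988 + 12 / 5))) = 0.05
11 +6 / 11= 127 / 11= 11.55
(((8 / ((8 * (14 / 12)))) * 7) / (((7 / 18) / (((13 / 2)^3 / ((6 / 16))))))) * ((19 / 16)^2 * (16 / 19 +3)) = 27425151 / 448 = 61216.85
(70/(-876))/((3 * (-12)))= 35/15768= 0.00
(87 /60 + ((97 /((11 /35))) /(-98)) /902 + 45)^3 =4196246753640188569239 /41879530198583000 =100198.04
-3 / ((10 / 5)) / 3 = -1 / 2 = -0.50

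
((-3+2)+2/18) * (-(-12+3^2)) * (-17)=136/3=45.33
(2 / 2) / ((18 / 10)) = 5 / 9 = 0.56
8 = 8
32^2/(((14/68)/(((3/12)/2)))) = 4352/7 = 621.71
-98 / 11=-8.91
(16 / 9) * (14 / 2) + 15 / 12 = 493 / 36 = 13.69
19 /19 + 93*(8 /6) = 125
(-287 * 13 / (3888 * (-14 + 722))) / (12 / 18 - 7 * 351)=3731 / 6761558592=0.00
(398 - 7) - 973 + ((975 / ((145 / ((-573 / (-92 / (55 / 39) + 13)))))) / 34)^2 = -27411651528927 / 47483024836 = -577.29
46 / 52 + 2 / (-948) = 2719 / 3081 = 0.88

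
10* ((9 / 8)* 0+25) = 250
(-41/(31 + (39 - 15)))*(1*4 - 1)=-123/55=-2.24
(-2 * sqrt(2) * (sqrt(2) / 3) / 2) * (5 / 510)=-1 / 153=-0.01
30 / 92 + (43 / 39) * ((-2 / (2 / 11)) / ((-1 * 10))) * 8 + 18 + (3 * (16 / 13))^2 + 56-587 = -489.34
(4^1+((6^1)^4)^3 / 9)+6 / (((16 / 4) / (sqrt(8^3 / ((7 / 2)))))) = 48 * sqrt(7) / 7+241864708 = 241864726.14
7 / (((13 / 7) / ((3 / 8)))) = 147 / 104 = 1.41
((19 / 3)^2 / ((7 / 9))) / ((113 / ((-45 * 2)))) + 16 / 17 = -539674 / 13447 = -40.13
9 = 9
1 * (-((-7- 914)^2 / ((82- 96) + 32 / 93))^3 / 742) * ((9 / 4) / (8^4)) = 177424720.13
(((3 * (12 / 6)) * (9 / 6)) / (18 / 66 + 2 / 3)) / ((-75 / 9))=-891 / 775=-1.15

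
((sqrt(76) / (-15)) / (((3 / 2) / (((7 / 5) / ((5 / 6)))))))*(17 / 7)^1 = -136*sqrt(19) / 375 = -1.58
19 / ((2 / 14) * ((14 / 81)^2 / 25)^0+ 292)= 133 / 2045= 0.07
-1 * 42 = -42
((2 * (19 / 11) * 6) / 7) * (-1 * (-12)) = 2736 / 77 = 35.53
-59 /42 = -1.40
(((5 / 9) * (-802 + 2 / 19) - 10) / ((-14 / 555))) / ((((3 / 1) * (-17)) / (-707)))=727687325 / 2907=250322.44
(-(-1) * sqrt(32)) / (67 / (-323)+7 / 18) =23256 * sqrt(2) / 1055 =31.17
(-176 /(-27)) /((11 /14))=224 /27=8.30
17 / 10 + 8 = 9.70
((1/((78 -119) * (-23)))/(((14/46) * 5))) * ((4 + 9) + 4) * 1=17/1435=0.01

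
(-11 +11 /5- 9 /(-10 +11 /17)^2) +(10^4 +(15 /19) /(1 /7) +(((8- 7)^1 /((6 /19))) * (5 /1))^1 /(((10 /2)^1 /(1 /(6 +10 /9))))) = 341474275823 /34157440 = 9997.07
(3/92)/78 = 1/2392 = 0.00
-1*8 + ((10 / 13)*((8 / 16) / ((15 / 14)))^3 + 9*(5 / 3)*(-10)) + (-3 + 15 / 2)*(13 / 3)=-2429303 / 17550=-138.42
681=681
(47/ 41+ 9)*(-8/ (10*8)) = -208/ 205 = -1.01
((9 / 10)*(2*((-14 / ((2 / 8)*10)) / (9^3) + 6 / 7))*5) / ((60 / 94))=509339 / 42525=11.98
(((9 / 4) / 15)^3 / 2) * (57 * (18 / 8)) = 13851 / 64000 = 0.22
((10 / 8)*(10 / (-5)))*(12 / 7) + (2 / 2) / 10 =-293 / 70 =-4.19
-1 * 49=-49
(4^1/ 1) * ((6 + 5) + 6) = 68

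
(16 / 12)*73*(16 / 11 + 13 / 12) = 247.02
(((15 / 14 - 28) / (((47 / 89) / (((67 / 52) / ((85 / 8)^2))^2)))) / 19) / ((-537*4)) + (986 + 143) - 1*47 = 2464734252896869238 / 2277942932094375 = 1082.00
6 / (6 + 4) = 3 / 5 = 0.60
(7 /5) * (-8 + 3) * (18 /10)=-63 /5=-12.60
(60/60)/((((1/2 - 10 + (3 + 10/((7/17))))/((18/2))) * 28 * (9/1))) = 1/498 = 0.00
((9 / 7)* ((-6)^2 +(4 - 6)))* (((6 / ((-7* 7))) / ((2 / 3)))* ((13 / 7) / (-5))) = 35802 / 12005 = 2.98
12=12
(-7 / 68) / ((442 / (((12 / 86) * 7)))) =-147 / 646204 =-0.00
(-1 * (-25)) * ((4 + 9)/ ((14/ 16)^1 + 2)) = 2600/ 23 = 113.04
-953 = -953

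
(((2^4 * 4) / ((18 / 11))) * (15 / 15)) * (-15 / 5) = -117.33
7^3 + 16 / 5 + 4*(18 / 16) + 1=3517 / 10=351.70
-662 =-662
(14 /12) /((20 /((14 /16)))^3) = 2401 /24576000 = 0.00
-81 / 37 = -2.19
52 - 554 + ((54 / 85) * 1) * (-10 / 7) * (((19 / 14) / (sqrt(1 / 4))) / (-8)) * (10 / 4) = -1670099 / 3332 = -501.23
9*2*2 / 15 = 12 / 5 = 2.40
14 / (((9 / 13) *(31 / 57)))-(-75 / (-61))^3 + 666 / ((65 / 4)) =104703281707 / 1372100145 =76.31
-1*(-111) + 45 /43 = 4818 /43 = 112.05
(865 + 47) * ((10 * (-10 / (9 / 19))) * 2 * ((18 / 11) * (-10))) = 69312000 / 11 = 6301090.91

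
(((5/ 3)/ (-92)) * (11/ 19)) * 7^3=-18865/ 5244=-3.60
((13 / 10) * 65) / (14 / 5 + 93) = 845 / 958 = 0.88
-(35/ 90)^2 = -49/ 324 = -0.15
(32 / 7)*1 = 32 / 7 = 4.57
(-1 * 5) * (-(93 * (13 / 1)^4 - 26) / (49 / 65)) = 863247775 / 49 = 17617301.53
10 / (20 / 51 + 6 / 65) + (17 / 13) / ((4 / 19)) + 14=1705853 / 41756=40.85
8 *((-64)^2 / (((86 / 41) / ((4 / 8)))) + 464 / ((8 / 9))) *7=3608080 / 43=83908.84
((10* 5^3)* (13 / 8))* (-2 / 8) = -8125 / 16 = -507.81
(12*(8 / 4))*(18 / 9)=48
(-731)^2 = 534361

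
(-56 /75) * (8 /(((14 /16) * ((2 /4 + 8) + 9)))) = -1024 /2625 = -0.39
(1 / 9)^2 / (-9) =-1 / 729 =-0.00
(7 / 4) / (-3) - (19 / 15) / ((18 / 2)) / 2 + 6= 2887 / 540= 5.35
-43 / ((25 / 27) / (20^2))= -18576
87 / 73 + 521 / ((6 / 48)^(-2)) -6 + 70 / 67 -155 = -47148557 / 313024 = -150.62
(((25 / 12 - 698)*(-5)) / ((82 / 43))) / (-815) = -359093 / 160392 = -2.24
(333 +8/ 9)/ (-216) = -3005/ 1944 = -1.55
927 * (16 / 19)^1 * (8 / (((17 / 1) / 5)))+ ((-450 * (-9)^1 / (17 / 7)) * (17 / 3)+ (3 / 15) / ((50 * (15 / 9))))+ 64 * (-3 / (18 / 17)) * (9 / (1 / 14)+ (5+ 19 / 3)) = -49478333779 / 3633750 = -13616.33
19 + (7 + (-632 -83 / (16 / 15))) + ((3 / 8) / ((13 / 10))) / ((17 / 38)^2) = -41018697 / 60112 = -682.37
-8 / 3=-2.67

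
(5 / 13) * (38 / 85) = 38 / 221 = 0.17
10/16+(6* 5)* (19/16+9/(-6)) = -35/4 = -8.75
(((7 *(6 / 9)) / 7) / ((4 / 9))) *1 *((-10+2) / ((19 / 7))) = -84 / 19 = -4.42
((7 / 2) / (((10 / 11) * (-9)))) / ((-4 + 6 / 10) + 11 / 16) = 44 / 279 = 0.16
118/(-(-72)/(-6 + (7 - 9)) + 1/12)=-1416/107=-13.23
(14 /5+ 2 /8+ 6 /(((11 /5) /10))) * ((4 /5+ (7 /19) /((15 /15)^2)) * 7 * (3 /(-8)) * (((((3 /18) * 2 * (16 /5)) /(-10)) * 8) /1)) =79.36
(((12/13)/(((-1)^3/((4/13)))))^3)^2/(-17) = -12230590464/396067447082177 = -0.00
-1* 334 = -334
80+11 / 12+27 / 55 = 53729 / 660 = 81.41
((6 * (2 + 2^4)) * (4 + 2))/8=81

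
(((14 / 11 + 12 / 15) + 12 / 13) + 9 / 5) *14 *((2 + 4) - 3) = 144018 / 715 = 201.42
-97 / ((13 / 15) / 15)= -21825 / 13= -1678.85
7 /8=0.88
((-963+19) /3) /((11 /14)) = -400.48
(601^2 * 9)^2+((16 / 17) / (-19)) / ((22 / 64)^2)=413019731034564539 / 39083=10567759154480.58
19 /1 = 19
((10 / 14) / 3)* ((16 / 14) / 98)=20 / 7203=0.00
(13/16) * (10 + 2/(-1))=13/2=6.50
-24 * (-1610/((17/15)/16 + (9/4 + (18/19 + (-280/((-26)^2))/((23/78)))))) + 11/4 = 30108747881/1451884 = 20737.71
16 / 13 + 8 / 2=5.23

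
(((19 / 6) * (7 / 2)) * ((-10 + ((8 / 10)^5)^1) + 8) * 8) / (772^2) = -115843 / 465612500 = -0.00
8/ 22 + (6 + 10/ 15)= 7.03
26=26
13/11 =1.18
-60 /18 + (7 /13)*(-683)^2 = 251183.05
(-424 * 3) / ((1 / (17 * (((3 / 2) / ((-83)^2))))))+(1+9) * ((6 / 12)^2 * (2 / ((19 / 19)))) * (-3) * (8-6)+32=-18658 / 6889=-2.71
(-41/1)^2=1681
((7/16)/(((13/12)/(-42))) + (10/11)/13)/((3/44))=-9662/39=-247.74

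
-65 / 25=-13 / 5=-2.60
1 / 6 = 0.17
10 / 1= 10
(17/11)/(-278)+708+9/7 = 15182851/21406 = 709.28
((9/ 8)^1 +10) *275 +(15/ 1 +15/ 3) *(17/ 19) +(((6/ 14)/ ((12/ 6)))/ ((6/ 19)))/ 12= 19645651/ 6384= 3077.33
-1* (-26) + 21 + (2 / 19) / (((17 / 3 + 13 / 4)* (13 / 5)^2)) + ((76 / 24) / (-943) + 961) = 1959507202165 / 1943958666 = 1008.00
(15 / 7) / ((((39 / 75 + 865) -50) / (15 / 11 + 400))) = 551875 / 523292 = 1.05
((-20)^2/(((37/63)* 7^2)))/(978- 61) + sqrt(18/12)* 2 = 3600/237503 + sqrt(6) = 2.46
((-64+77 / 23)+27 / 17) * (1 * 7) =-413.45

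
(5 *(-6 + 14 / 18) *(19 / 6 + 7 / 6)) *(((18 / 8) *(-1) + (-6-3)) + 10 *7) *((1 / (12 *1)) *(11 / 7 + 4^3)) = -12204725 / 336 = -36323.59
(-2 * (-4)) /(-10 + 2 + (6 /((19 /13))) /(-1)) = -76 /115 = -0.66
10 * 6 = 60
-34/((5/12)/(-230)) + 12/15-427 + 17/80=1467361/80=18342.01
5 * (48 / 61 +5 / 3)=2245 / 183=12.27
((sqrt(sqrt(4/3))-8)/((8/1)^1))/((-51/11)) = -11*sqrt(2)*3^(3/4)/1224 + 11/51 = 0.19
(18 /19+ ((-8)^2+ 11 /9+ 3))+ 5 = 12683 /171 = 74.17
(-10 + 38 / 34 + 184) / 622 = 0.28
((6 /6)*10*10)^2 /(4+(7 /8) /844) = 13504000 /5403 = 2499.35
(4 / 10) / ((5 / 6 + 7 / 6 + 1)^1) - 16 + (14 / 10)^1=-14.47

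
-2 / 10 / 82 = -1 / 410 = -0.00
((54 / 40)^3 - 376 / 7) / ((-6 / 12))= 2870219 / 28000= 102.51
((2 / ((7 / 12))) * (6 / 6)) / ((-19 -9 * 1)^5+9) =-24 / 120472513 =-0.00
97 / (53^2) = 97 / 2809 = 0.03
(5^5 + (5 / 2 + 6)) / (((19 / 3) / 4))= 37602 / 19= 1979.05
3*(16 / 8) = 6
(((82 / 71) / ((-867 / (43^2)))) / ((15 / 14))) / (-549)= 2122652 / 506921895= 0.00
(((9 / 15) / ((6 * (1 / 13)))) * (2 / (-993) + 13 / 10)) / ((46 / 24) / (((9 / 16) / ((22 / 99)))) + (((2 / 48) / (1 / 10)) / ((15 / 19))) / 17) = 230725989 / 107781875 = 2.14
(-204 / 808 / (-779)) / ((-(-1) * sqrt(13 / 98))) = 357 * sqrt(26) / 2045654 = 0.00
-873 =-873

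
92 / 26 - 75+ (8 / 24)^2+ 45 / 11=-86563 / 1287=-67.26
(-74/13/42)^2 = 1369/74529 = 0.02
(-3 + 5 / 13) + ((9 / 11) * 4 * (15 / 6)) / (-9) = -504 / 143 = -3.52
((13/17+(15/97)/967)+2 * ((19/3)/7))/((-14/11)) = -2.02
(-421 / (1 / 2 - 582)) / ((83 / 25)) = 21050 / 96529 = 0.22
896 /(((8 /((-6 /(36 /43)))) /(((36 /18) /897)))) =-4816 /2691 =-1.79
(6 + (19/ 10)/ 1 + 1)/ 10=89/ 100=0.89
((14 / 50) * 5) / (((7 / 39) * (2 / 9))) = 351 / 10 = 35.10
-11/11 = -1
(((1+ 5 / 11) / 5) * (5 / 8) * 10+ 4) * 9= 576 / 11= 52.36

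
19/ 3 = 6.33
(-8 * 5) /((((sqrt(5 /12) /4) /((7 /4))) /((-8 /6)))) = 448 * sqrt(15) /3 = 578.37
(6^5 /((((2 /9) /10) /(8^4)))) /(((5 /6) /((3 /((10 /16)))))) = 41278242816 /5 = 8255648563.20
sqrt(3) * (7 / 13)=0.93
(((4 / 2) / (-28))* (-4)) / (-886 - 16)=-0.00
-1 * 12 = -12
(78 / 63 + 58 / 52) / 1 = 1285 / 546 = 2.35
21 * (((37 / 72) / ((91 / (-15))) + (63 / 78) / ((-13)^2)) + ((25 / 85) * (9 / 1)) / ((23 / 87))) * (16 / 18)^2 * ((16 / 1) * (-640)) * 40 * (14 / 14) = -4697213989683200 / 69581187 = -67506953.99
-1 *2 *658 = -1316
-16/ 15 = -1.07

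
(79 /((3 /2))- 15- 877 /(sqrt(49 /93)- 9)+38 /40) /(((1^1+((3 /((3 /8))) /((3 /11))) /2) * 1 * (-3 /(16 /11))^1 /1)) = -61383368 /14509605- 24556 * sqrt(93) /967307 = -4.48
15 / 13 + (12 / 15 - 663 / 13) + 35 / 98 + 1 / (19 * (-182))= -420919 / 8645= -48.69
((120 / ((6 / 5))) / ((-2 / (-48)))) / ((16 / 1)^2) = 75 / 8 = 9.38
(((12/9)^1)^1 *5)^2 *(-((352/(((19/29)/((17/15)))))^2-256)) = -481503195136/29241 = -16466714.38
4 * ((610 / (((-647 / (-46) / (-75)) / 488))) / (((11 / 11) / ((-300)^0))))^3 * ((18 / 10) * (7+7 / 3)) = -72790638567447086899200000000 / 270840023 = -268758796285610590496.81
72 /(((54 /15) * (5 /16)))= 64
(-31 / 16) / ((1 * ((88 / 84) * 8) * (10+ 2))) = -217 / 11264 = -0.02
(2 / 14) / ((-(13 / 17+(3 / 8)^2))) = -1088 / 6895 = -0.16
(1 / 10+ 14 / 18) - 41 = -3611 / 90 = -40.12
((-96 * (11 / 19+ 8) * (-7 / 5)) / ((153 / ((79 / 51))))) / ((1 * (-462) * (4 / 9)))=-51508 / 906015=-0.06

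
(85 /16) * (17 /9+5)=2635 /72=36.60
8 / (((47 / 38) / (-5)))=-1520 / 47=-32.34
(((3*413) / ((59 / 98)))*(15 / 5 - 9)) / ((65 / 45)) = -111132 / 13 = -8548.62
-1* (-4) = 4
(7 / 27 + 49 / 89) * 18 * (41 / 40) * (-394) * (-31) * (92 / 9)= 1865471.72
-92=-92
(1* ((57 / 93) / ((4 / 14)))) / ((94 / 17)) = 2261 / 5828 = 0.39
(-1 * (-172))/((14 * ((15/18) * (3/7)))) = 172/5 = 34.40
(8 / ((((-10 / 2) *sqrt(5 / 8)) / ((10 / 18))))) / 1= -16 *sqrt(10) / 45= -1.12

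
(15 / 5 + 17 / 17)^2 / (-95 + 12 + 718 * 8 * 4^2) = 16 / 91821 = 0.00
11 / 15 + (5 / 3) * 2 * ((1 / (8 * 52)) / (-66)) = 0.73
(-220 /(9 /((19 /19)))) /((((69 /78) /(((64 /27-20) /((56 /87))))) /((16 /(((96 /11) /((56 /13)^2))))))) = 1870718080 /72657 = 25747.25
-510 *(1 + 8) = -4590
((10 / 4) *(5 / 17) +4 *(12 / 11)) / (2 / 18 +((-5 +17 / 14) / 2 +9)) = 240282 / 340153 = 0.71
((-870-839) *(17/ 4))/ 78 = -29053/ 312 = -93.12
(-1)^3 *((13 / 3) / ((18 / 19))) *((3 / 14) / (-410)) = 247 / 103320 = 0.00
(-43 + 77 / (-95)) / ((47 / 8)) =-33296 / 4465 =-7.46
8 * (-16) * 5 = -640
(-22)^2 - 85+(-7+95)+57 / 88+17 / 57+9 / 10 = 12260257 / 25080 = 488.85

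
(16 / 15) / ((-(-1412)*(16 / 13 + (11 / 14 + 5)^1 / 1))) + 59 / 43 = 398972489 / 290753745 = 1.37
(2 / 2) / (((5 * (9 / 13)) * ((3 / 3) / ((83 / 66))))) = 1079 / 2970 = 0.36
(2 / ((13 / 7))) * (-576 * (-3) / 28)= 864 / 13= 66.46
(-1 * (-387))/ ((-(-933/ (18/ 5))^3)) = 83592/ 3760028875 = 0.00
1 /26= 0.04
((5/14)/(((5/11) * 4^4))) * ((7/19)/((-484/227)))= -227/428032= -0.00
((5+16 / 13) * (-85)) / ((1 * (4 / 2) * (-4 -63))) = 6885 / 1742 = 3.95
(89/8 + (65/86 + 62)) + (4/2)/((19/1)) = 483573/6536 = 73.99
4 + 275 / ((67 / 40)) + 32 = 13412 / 67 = 200.18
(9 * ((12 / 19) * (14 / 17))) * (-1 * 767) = -1159704 / 323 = -3590.41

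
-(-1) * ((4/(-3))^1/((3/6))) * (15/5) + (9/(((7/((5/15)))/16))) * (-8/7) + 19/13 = -9157/637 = -14.38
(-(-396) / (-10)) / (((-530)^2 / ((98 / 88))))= -441 / 2809000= -0.00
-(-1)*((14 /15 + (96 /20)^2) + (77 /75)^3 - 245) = -92789092 /421875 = -219.94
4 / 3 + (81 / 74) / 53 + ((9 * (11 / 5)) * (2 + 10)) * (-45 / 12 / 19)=-10180817 / 223554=-45.54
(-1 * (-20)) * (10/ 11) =200/ 11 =18.18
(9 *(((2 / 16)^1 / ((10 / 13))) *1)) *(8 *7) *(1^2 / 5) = 819 / 50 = 16.38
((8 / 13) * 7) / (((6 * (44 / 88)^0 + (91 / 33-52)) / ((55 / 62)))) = -50820 / 575081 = -0.09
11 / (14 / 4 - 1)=4.40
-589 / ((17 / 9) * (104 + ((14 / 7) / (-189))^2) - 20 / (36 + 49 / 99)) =-36007732467 / 11975880512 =-3.01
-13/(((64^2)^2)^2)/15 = -13/4222124650659840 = -0.00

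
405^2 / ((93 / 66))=3608550 / 31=116404.84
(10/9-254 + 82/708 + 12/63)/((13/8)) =-155.44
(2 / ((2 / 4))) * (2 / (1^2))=8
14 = 14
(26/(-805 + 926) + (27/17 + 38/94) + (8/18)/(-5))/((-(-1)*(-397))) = -9216554/1727170335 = -0.01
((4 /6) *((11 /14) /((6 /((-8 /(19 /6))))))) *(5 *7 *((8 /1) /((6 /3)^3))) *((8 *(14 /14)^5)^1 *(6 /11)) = -640 /19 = -33.68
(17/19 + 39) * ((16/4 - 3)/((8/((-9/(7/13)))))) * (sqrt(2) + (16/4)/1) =-44343/133 - 44343 * sqrt(2)/532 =-451.28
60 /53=1.13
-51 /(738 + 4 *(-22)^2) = -51 /2674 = -0.02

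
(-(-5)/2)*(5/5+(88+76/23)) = 10615/46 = 230.76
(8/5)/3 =8/15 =0.53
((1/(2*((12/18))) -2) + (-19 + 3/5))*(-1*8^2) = 6288/5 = 1257.60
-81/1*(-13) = 1053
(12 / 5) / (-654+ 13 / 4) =-48 / 13015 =-0.00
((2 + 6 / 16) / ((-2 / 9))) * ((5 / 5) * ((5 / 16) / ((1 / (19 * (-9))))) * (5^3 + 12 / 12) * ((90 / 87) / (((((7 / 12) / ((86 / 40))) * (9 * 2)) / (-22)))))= -622394685 / 1856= -335341.96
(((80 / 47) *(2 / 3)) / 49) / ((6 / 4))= 0.02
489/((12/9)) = 366.75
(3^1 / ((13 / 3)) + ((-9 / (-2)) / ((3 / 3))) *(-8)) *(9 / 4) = -4131 / 52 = -79.44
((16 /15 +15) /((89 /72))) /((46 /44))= 127248 /10235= 12.43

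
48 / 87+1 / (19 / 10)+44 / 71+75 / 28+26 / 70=3714741 / 782420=4.75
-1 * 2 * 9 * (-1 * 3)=54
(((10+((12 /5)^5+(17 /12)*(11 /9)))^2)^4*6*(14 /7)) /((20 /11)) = 32026244230713283.67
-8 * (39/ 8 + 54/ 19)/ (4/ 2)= -1173/ 38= -30.87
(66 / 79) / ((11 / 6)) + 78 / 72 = 1459 / 948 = 1.54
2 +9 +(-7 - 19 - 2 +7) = -10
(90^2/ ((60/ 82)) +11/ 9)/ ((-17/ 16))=-1594256/ 153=-10419.97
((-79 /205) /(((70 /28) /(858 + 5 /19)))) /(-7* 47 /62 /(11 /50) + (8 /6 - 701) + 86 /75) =439294273 /2399517866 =0.18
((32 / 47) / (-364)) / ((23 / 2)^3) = -64 / 52038259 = -0.00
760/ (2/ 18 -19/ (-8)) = 54720/ 179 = 305.70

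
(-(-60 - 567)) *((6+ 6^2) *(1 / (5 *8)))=13167 / 20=658.35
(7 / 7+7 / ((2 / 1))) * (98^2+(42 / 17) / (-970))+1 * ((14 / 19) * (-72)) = 13524006069 / 313310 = 43164.94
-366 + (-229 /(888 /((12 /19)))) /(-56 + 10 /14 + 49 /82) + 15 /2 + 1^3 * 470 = 4921267125 /44135746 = 111.50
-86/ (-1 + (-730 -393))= 43/ 562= 0.08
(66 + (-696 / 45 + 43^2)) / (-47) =-28493 / 705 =-40.42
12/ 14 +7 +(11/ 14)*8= 99/ 7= 14.14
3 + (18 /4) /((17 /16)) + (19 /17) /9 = 1126 /153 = 7.36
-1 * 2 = -2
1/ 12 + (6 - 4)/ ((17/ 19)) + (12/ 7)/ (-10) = 15331/ 7140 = 2.15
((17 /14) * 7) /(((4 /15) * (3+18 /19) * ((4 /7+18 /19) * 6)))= 42959 /48480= 0.89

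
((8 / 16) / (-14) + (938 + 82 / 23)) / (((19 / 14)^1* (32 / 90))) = 27285525 / 13984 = 1951.20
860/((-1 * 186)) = -430/93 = -4.62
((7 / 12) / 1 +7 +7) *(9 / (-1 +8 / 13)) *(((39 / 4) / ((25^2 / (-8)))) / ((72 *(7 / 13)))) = 2197 / 2000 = 1.10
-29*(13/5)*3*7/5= -7917/25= -316.68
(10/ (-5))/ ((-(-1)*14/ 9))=-9/ 7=-1.29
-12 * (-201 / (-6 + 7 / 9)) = -21708 / 47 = -461.87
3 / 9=1 / 3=0.33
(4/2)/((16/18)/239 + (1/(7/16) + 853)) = 30114/12878093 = 0.00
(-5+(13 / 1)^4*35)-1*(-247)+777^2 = 1603606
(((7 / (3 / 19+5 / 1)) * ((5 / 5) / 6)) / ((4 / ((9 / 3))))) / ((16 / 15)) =285 / 1792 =0.16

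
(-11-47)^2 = 3364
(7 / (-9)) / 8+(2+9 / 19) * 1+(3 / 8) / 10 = 33023 / 13680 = 2.41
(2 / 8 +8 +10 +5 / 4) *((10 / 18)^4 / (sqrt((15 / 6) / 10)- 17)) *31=-251875 / 72171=-3.49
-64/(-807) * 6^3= 17.13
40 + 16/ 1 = 56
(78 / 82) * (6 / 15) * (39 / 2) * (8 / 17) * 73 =888264 / 3485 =254.88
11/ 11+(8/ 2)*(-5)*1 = -19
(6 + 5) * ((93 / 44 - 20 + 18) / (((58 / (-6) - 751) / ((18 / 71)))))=-135 / 324044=-0.00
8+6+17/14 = 213/14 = 15.21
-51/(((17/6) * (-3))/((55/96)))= 3.44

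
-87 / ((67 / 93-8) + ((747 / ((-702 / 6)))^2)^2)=-231087051 / 4394288056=-0.05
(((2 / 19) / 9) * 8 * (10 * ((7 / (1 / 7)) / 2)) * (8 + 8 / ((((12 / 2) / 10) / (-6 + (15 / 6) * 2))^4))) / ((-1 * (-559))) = 22140160 / 7742709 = 2.86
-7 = -7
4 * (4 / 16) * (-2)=-2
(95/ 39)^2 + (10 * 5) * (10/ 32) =262325/ 12168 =21.56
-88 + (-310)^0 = -87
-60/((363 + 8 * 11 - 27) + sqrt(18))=-12720/89879 + 90 * sqrt(2)/89879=-0.14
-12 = -12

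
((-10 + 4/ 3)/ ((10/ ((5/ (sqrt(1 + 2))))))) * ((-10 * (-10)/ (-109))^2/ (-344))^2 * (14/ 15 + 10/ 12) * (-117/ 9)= 1399531250 * sqrt(3)/ 7047038871603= 0.00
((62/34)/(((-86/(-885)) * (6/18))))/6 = 27435/2924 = 9.38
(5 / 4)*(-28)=-35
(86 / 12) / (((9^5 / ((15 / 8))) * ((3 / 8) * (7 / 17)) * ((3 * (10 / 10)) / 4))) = 7310 / 3720087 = 0.00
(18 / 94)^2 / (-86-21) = -81 / 236363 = -0.00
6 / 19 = 0.32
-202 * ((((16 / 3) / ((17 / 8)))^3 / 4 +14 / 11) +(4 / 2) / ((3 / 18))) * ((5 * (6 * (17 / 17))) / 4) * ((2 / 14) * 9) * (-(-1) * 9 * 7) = -114235002630 / 54043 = -2113779.82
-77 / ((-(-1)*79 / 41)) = -3157 / 79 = -39.96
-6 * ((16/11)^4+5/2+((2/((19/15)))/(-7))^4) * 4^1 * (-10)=7673056680446040/4581179456161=1674.91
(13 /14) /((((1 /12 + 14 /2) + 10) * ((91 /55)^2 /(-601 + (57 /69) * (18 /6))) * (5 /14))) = -19988232 /600691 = -33.28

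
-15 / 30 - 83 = -167 / 2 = -83.50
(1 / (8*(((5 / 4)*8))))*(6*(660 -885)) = -135 / 8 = -16.88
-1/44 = -0.02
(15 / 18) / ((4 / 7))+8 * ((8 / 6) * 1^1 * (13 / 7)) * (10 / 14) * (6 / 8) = 14195 / 1176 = 12.07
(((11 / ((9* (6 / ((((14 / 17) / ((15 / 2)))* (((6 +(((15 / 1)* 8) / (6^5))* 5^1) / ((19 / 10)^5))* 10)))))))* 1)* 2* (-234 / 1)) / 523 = -788387600000 / 16048932236361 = -0.05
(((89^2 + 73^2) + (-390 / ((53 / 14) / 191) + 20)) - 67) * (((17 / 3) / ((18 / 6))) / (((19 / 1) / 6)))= -3888478 / 1007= -3861.45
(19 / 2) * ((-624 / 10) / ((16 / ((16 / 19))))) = -156 / 5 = -31.20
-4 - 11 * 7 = -81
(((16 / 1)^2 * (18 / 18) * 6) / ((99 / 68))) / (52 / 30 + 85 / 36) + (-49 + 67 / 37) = 63136698 / 299959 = 210.48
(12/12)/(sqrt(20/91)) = sqrt(455)/10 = 2.13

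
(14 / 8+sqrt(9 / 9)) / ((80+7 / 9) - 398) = -99 / 11420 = -0.01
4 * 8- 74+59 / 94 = -3889 / 94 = -41.37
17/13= 1.31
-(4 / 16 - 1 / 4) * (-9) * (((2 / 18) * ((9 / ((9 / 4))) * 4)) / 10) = 0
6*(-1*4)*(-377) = 9048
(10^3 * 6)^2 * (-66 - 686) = -27072000000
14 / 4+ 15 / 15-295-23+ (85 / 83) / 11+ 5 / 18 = -2572982 / 8217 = -313.13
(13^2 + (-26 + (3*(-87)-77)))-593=-788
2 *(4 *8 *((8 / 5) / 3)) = 512 / 15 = 34.13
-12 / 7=-1.71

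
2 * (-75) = -150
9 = 9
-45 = -45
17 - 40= -23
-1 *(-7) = 7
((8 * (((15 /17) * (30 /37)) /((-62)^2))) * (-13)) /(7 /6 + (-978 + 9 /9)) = 0.00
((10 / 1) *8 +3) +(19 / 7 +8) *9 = 1256 / 7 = 179.43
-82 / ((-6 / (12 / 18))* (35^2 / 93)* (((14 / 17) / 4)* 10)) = 43214 / 128625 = 0.34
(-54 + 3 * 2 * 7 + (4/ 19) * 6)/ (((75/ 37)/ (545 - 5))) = -271728/ 95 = -2860.29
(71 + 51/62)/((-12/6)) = -4453/124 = -35.91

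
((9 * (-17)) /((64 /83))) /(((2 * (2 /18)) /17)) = -1942947 /128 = -15179.27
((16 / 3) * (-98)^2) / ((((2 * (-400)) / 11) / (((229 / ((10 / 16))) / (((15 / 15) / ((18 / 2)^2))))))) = -2612787408 / 125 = -20902299.26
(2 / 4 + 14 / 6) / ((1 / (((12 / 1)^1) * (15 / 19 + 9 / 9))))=1156 / 19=60.84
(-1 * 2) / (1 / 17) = -34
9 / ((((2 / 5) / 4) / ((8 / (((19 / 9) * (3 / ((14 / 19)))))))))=30240 / 361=83.77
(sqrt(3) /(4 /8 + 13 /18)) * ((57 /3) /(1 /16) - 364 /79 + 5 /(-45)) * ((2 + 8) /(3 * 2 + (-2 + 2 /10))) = 10639450 * sqrt(3) /18249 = 1009.81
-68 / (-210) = 34 / 105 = 0.32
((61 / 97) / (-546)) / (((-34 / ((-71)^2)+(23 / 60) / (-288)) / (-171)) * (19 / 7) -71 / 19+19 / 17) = 2574447572160 / 5854167971647151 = 0.00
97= 97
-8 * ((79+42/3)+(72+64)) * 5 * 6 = -54960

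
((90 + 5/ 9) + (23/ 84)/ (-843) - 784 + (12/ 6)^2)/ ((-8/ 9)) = 48820963/ 62944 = 775.63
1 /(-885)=-1 /885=-0.00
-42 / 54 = -7 / 9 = -0.78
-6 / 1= -6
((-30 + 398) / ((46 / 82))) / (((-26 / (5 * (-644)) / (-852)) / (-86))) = 5952842732.31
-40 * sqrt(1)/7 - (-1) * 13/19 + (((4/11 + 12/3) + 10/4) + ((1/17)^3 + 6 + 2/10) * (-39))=-17248683887/71877190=-239.97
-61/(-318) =0.19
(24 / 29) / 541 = 24 / 15689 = 0.00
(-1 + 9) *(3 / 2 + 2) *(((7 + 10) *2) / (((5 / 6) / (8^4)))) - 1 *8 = 23396312 / 5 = 4679262.40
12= 12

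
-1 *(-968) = 968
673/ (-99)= -6.80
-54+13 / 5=-257 / 5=-51.40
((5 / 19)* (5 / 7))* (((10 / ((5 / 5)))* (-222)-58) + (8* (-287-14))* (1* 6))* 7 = -22007.89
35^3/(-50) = -1715/2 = -857.50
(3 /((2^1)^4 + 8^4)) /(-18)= -1 /24672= -0.00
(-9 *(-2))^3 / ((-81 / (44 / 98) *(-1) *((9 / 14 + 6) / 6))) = 6336 / 217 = 29.20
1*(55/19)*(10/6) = 275/57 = 4.82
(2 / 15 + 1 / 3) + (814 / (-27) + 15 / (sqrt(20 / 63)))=-4007 / 135 + 9 * sqrt(35) / 2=-3.06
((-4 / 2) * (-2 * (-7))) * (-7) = 196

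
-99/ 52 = -1.90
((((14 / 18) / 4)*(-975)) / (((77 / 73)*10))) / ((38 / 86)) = -204035 / 5016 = -40.68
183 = 183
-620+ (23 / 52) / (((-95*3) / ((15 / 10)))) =-6125623 / 9880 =-620.00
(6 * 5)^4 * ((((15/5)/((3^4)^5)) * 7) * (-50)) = -3500000/14348907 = -0.24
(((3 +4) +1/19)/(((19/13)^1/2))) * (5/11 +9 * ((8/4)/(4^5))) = 2315989/508288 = 4.56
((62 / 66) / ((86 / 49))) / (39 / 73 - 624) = -110887 / 129165894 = -0.00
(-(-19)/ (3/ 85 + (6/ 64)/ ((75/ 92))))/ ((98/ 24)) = 775200/ 25039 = 30.96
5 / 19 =0.26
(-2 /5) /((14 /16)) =-16 /35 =-0.46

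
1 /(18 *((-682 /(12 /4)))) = -1 /4092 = -0.00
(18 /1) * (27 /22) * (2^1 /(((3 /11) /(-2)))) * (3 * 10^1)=-9720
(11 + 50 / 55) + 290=301.91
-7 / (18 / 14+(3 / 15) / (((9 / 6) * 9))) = -5.38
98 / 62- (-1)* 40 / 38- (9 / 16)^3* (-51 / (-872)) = 5517826881 / 2103738368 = 2.62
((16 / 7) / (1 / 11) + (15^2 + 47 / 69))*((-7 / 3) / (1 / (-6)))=242296 / 69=3511.54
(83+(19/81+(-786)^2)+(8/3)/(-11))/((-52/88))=-1101060364/1053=-1045641.37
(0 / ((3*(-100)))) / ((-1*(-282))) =0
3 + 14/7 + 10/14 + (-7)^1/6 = 191/42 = 4.55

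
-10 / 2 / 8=-5 / 8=-0.62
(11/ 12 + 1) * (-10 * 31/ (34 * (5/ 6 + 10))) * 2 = -713/ 221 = -3.23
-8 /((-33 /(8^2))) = 512 /33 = 15.52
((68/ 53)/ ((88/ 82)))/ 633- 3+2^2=369736/ 369039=1.00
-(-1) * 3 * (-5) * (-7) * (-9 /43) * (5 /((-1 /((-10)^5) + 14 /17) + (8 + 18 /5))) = -8032500000 /908160731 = -8.84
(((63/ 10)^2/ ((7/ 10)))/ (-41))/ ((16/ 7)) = -3969/ 6560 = -0.61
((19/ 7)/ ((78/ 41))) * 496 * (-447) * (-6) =172713648/ 91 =1897952.18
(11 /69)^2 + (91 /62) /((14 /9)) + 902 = 533080369 /590364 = 902.97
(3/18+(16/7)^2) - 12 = -1943/294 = -6.61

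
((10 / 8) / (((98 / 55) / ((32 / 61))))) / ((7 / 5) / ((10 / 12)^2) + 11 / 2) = 275000 / 5616331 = 0.05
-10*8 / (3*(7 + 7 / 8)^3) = -40960 / 750141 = -0.05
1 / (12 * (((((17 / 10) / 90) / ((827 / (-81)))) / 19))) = -392825 / 459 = -855.83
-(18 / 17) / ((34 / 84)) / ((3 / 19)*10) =-1.66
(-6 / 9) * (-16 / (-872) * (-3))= 4 / 109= 0.04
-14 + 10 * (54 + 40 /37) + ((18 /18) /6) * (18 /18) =119209 /222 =536.98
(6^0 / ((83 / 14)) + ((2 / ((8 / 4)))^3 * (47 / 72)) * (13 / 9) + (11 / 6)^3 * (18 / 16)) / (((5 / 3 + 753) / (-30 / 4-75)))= -0.88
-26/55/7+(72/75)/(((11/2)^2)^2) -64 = -164149542/2562175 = -64.07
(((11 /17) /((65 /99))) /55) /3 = 33 /5525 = 0.01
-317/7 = -45.29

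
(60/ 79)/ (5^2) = 12/ 395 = 0.03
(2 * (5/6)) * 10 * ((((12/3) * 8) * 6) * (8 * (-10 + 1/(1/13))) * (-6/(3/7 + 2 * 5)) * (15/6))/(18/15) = -6720000/73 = -92054.79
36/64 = 9/16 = 0.56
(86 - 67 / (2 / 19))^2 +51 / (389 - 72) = 384267921 / 1268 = 303050.41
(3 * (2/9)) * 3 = 2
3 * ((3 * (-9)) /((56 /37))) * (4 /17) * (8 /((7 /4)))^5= -50281316352 /2000033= -25140.24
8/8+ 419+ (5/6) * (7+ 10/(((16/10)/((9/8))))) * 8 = 12325/24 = 513.54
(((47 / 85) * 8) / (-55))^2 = 141376 / 21855625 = 0.01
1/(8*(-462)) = -1/3696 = -0.00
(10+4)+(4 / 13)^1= 186 / 13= 14.31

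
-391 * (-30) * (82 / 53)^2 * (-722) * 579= -32971710515760 / 2809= -11737881992.08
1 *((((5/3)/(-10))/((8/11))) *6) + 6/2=13/8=1.62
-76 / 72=-19 / 18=-1.06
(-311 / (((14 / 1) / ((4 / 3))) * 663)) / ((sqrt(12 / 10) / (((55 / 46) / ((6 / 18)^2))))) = -17105 * sqrt(30) / 213486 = -0.44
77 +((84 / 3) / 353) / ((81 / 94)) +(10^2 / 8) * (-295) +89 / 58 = -2992467052 / 829197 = -3608.87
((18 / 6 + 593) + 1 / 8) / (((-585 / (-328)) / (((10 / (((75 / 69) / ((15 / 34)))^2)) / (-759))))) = -4497167 / 6199050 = -0.73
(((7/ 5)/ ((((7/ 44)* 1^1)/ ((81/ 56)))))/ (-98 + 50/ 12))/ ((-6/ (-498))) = -11.26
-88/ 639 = -0.14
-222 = -222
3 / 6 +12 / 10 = 17 / 10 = 1.70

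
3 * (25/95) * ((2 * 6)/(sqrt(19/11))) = 180 * sqrt(209)/361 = 7.21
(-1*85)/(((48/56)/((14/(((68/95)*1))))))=-23275/12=-1939.58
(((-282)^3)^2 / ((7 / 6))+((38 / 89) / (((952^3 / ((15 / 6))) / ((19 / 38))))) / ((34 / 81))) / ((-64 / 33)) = -222270499859788.29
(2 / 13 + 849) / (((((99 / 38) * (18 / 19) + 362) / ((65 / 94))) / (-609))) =-981.14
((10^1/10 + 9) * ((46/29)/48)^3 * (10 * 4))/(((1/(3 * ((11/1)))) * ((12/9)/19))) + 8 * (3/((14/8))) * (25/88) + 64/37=331226512703/26681956224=12.41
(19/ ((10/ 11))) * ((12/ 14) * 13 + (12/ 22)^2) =239.10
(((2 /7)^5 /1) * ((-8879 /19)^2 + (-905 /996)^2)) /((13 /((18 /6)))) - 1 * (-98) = 316166261469428 /1630114812417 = 193.95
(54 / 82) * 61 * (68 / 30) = 18666 / 205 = 91.05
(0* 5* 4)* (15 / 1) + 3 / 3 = 1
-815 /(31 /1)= -815 /31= -26.29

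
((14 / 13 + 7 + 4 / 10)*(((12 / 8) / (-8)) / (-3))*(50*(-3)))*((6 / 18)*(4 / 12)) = -2755 / 312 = -8.83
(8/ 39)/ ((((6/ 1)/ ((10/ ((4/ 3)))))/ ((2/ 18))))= 10/ 351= 0.03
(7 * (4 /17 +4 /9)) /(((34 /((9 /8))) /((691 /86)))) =1.27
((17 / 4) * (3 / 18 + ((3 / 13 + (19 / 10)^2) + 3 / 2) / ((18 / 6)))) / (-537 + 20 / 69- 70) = -2968863 / 217687600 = -0.01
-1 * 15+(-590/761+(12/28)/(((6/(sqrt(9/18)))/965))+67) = 965 * sqrt(2)/28+38982/761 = 99.96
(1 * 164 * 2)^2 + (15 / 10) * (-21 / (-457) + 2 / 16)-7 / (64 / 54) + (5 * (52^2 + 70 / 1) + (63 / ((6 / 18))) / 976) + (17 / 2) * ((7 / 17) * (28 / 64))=27085309943 / 223016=121450.08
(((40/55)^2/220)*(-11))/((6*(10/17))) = -68/9075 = -0.01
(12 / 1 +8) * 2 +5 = 45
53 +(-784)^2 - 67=614642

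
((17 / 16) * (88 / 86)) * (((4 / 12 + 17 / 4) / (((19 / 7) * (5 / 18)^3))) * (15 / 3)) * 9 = 31490613 / 8170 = 3854.42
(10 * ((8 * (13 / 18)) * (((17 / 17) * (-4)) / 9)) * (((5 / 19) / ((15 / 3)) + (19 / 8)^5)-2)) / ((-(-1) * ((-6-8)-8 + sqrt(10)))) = 2979175225 * sqrt(10) / 746993664 + 32770927475 / 373496832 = 100.35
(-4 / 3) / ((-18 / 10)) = 20 / 27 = 0.74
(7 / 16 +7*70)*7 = 54929 / 16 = 3433.06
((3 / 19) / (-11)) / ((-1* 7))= 3 / 1463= 0.00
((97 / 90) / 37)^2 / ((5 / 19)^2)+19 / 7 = 5291004043 / 1940557500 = 2.73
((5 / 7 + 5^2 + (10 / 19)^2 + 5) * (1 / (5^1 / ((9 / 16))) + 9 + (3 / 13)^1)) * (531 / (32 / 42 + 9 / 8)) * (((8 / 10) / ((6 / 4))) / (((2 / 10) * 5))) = 323267216004 / 7438405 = 43459.21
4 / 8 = 1 / 2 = 0.50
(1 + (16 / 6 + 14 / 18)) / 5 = 8 / 9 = 0.89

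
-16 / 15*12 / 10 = -1.28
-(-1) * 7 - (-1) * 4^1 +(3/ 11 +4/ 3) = 416/ 33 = 12.61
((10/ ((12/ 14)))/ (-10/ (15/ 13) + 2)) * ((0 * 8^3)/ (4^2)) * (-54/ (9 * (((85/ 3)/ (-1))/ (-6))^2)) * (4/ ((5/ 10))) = 0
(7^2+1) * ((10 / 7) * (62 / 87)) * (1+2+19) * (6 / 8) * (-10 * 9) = -15345000 / 203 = -75591.13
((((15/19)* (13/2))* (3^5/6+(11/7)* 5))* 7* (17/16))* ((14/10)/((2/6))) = 9425871/1216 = 7751.54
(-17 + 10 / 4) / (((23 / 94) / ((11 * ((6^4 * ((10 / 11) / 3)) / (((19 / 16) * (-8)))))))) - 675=11481345 / 437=26273.10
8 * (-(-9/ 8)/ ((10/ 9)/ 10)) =81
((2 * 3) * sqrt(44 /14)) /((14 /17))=51 * sqrt(154) /49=12.92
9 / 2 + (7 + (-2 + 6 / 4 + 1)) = 12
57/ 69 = 19/ 23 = 0.83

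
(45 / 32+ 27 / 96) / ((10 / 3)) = 81 / 160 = 0.51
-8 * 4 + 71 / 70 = -2169 / 70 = -30.99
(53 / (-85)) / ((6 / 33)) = -583 / 170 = -3.43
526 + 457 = 983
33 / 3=11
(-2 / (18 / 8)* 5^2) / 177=-200 / 1593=-0.13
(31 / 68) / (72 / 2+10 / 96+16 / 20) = 1860 / 150569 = 0.01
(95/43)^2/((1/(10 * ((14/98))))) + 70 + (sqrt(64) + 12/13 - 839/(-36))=661468949/6057324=109.20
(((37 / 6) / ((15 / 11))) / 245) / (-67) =-407 / 1477350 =-0.00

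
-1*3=-3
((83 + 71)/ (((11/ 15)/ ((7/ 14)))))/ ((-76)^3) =-105/ 438976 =-0.00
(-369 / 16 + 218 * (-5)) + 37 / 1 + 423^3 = 1210974255 / 16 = 75685890.94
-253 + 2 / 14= -1770 / 7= -252.86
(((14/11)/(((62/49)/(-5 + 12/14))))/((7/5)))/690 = -203/47058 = -0.00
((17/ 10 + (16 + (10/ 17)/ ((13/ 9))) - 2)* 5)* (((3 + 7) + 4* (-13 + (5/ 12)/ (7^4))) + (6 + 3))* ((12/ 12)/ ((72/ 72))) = -248858627/ 93639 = -2657.64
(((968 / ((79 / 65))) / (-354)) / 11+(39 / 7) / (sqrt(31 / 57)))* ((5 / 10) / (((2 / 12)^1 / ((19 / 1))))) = -54340 / 4661+2223* sqrt(1767) / 217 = 418.97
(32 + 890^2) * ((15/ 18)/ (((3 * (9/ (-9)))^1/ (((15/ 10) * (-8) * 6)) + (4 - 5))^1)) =-15842640/ 23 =-688810.43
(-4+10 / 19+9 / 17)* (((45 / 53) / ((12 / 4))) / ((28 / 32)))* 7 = -114120 / 17119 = -6.67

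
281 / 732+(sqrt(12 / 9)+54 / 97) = 66785 / 71004+2 * sqrt(3) / 3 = 2.10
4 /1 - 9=-5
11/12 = 0.92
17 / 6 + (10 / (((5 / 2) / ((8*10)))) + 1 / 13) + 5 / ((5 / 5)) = 25577 / 78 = 327.91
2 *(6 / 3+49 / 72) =193 / 36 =5.36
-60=-60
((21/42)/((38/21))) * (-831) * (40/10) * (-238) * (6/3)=8306676/19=437193.47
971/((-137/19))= -18449/137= -134.66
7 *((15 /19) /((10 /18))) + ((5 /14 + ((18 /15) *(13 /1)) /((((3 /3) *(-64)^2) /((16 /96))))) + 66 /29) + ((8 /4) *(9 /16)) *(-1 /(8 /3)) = 960466461 /78991360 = 12.16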